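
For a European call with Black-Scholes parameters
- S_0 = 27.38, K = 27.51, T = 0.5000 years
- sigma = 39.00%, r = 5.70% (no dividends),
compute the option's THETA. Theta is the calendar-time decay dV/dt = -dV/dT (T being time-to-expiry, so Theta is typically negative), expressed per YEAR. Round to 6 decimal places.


d1 = 0.2240558307; d2 = -0.0517158140
phi(d1) = 0.3890532556; exp(-qT) = 1.0000000000; exp(-rT) = 0.9719022941
Theta = -S*exp(-qT)*phi(d1)*sigma/(2*sqrt(T)) - r*K*exp(-rT)*N(d2) + q*S*exp(-qT)*N(d1)
N(d1) = 0.5886430696; N(d2) = 0.4793775682; sqrt(T) = 0.7071067812
Term 1 = -27.3800 * 1.0000000000 * 0.3890532556 * 0.3900 / (2 * 0.7071067812) = -2.9375962616
Term 2 = -0.0570 * 27.5100 * 0.9719022941 * 0.4793775682 = -0.7305766057
Term 3 = 0 (no dividend yield, q = 0)
Theta = -2.9375962616 + (-0.7305766057) + (0.0000000000) = -3.668173

Answer: Theta = -3.668173


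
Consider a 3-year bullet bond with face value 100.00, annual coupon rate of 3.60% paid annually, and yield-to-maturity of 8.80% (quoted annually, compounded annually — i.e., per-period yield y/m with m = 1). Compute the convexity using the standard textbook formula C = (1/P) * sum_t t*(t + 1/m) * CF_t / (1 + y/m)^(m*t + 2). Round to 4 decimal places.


Answer: Convexity = 9.6377

Derivation:
Coupon per period c = face * coupon_rate / m = 3.600000
Periods per year m = 1; per-period yield y/m = 0.088000
Number of cashflows N = 3
Cashflows (t years, CF_t, discount factor 1/(1+y/m)^(m*t), PV):
  t = 1.0000: CF_t = 3.600000, DF = 0.919118, PV = 3.308824
  t = 2.0000: CF_t = 3.600000, DF = 0.844777, PV = 3.041198
  t = 3.0000: CF_t = 103.600000, DF = 0.776450, PV = 80.440187
Price P = sum_t PV_t = 86.790208
Convexity numerator sum_t t*(t + 1/m) * CF_t / (1+y/m)^(m*t + 2):
  t = 1.0000: term = 5.590438
  t = 2.0000: term = 15.414810
  t = 3.0000: term = 815.448475
Convexity = (1/P) * sum = 836.453722 / 86.790208 = 9.637651


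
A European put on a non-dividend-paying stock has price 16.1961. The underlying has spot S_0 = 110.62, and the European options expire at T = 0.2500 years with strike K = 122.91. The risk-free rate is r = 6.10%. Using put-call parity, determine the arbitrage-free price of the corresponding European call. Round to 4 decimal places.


Put-call parity: C - P = S_0 * exp(-qT) - K * exp(-rT).
S_0 * exp(-qT) = 110.6200 * 1.00000000 = 110.62000000
K * exp(-rT) = 122.9100 * 0.98486569 = 121.04984225
C = P + S*exp(-qT) - K*exp(-rT)
C = 16.1961 + 110.62000000 - 121.04984225 = 5.7663

Answer: Call price = 5.7663


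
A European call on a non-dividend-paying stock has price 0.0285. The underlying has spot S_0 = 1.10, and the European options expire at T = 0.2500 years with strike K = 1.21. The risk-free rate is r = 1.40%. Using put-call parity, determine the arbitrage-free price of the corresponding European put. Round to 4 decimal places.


Put-call parity: C - P = S_0 * exp(-qT) - K * exp(-rT).
S_0 * exp(-qT) = 1.1000 * 1.00000000 = 1.10000000
K * exp(-rT) = 1.2100 * 0.99650612 = 1.20577240
P = C - S*exp(-qT) + K*exp(-rT)
P = 0.0285 - 1.10000000 + 1.20577240 = 0.1343

Answer: Put price = 0.1343


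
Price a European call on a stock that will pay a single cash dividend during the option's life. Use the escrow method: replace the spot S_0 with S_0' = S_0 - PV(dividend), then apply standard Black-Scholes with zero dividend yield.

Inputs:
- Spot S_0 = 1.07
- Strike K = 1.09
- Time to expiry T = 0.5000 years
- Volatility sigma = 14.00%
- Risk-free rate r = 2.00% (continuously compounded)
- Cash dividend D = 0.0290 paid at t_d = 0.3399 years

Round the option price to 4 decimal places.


PV(D) = D * exp(-r * t_d) = 0.0290 * 0.99322505 = 0.02880353
S_0' = S_0 - PV(D) = 1.0700 - 0.02880353 = 1.04119647
d1 = (ln(S_0'/K) + (r + sigma^2/2)*T) / (sigma*sqrt(T)) = -0.31220976
d2 = d1 - sigma*sqrt(T) = -0.41120471
exp(-rT) = 0.99004983
N(d1) = 0.37744056; N(d2) = 0.34046122
C = S_0' * N(d1) - K * exp(-rT) * N(d2) = 1.04119647 * 0.37744056 - 1.0900 * 0.99004983 * 0.34046122 = 0.0256

Answer: Price = 0.0256


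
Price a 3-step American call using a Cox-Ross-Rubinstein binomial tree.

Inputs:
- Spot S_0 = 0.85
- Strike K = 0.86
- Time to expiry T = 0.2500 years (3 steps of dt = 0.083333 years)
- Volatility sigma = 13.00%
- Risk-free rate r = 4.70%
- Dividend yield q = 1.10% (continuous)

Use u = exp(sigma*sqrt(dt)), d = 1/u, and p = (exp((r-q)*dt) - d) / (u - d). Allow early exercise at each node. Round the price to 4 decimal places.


dt = T/N = 0.083333
u = exp(sigma*sqrt(dt)) = 1.038241; d = 1/u = 0.963168
p = (exp((r-q)*dt) - d) / (u - d) = 0.530640
Discount per step: exp(-r*dt) = 0.996091
Stock lattice S(k, i) with i counting down-moves:
  k=0: S(0,0) = 0.8500
  k=1: S(1,0) = 0.8825; S(1,1) = 0.8187
  k=2: S(2,0) = 0.9163; S(2,1) = 0.8500; S(2,2) = 0.7885
  k=3: S(3,0) = 0.9513; S(3,1) = 0.8825; S(3,2) = 0.8187; S(3,3) = 0.7595
Terminal payoffs V(N, i) = max(S_T - K, 0):
  V(3,0) = 0.091291; V(3,1) = 0.022505; V(3,2) = 0.000000; V(3,3) = 0.000000
Backward induction: V(k, i) = exp(-r*dt) * [p * V(k+1, i) + (1-p) * V(k+1, i+1)]; then take max(V_cont, immediate exercise) for American.
  V(2,0) = exp(-r*dt) * [p*0.091291 + (1-p)*0.022505] = 0.058775; exercise = 0.056252; V(2,0) = max -> 0.058775
  V(2,1) = exp(-r*dt) * [p*0.022505 + (1-p)*0.000000] = 0.011895; exercise = 0.000000; V(2,1) = max -> 0.011895
  V(2,2) = exp(-r*dt) * [p*0.000000 + (1-p)*0.000000] = 0.000000; exercise = 0.000000; V(2,2) = max -> 0.000000
  V(1,0) = exp(-r*dt) * [p*0.058775 + (1-p)*0.011895] = 0.036628; exercise = 0.022505; V(1,0) = max -> 0.036628
  V(1,1) = exp(-r*dt) * [p*0.011895 + (1-p)*0.000000] = 0.006287; exercise = 0.000000; V(1,1) = max -> 0.006287
  V(0,0) = exp(-r*dt) * [p*0.036628 + (1-p)*0.006287] = 0.022300; exercise = 0.000000; V(0,0) = max -> 0.022300

Answer: Price = V(0,0) = 0.0223


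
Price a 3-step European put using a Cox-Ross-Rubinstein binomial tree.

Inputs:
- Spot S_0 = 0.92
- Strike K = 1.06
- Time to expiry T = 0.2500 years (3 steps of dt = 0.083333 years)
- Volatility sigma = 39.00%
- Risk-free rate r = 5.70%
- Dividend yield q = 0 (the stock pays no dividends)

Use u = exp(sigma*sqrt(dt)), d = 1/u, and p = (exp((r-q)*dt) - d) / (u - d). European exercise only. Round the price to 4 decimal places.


dt = T/N = 0.083333
u = exp(sigma*sqrt(dt)) = 1.119165; d = 1/u = 0.893523
p = (exp((r-q)*dt) - d) / (u - d) = 0.492985
Discount per step: exp(-r*dt) = 0.995261
Stock lattice S(k, i) with i counting down-moves:
  k=0: S(0,0) = 0.9200
  k=1: S(1,0) = 1.0296; S(1,1) = 0.8220
  k=2: S(2,0) = 1.1523; S(2,1) = 0.9200; S(2,2) = 0.7345
  k=3: S(3,0) = 1.2896; S(3,1) = 1.0296; S(3,2) = 0.8220; S(3,3) = 0.6563
Terminal payoffs V(N, i) = max(K - S_T, 0):
  V(3,0) = 0.000000; V(3,1) = 0.030368; V(3,2) = 0.237959; V(3,3) = 0.403696
Backward induction: V(k, i) = exp(-r*dt) * [p * V(k+1, i) + (1-p) * V(k+1, i+1)].
  V(2,0) = exp(-r*dt) * [p*0.000000 + (1-p)*0.030368] = 0.015324
  V(2,1) = exp(-r*dt) * [p*0.030368 + (1-p)*0.237959] = 0.134977
  V(2,2) = exp(-r*dt) * [p*0.237959 + (1-p)*0.403696] = 0.320464
  V(1,0) = exp(-r*dt) * [p*0.015324 + (1-p)*0.134977] = 0.075630
  V(1,1) = exp(-r*dt) * [p*0.134977 + (1-p)*0.320464] = 0.227937
  V(0,0) = exp(-r*dt) * [p*0.075630 + (1-p)*0.227937] = 0.152127

Answer: Price = V(0,0) = 0.1521


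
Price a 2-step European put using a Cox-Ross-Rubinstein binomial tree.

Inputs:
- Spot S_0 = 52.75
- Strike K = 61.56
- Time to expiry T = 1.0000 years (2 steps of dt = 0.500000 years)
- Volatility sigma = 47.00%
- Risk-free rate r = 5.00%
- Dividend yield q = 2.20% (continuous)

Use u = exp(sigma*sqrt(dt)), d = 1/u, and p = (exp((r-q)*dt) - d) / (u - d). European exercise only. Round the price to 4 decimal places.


Answer: Price = V(0,0) = 14.4507

Derivation:
dt = T/N = 0.500000
u = exp(sigma*sqrt(dt)) = 1.394227; d = 1/u = 0.717243
p = (exp((r-q)*dt) - d) / (u - d) = 0.438497
Discount per step: exp(-r*dt) = 0.975310
Stock lattice S(k, i) with i counting down-moves:
  k=0: S(0,0) = 52.7500
  k=1: S(1,0) = 73.5455; S(1,1) = 37.8346
  k=2: S(2,0) = 102.5391; S(2,1) = 52.7500; S(2,2) = 27.1366
Terminal payoffs V(N, i) = max(K - S_T, 0):
  V(2,0) = 0.000000; V(2,1) = 8.810000; V(2,2) = 34.423399
Backward induction: V(k, i) = exp(-r*dt) * [p * V(k+1, i) + (1-p) * V(k+1, i+1)].
  V(1,0) = exp(-r*dt) * [p*0.000000 + (1-p)*8.810000] = 4.824706
  V(1,1) = exp(-r*dt) * [p*8.810000 + (1-p)*34.423399] = 22.619395
  V(0,0) = exp(-r*dt) * [p*4.824706 + (1-p)*22.619395] = 14.450662


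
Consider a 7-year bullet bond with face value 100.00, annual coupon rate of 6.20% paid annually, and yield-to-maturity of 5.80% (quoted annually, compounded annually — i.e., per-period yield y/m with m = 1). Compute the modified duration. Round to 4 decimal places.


Coupon per period c = face * coupon_rate / m = 6.200000
Periods per year m = 1; per-period yield y/m = 0.058000
Number of cashflows N = 7
Cashflows (t years, CF_t, discount factor 1/(1+y/m)^(m*t), PV):
  t = 1.0000: CF_t = 6.200000, DF = 0.945180, PV = 5.860113
  t = 2.0000: CF_t = 6.200000, DF = 0.893364, PV = 5.538860
  t = 3.0000: CF_t = 6.200000, DF = 0.844390, PV = 5.235217
  t = 4.0000: CF_t = 6.200000, DF = 0.798100, PV = 4.948220
  t = 5.0000: CF_t = 6.200000, DF = 0.754348, PV = 4.676957
  t = 6.0000: CF_t = 6.200000, DF = 0.712994, PV = 4.420564
  t = 7.0000: CF_t = 106.200000, DF = 0.673908, PV = 71.568982
Price P = sum_t PV_t = 102.248913
First compute Macaulay numerator sum_t t * PV_t:
  t * PV_t at t = 1.0000: 5.860113
  t * PV_t at t = 2.0000: 11.077719
  t * PV_t at t = 3.0000: 15.705651
  t * PV_t at t = 4.0000: 19.792881
  t * PV_t at t = 5.0000: 23.384784
  t * PV_t at t = 6.0000: 26.523384
  t * PV_t at t = 7.0000: 500.982877
Macaulay duration D = 603.327409 / 102.248913 = 5.900575
Modified duration = D / (1 + y/m) = 5.900575 / (1 + 0.058000) = 5.577103

Answer: Modified duration = 5.5771


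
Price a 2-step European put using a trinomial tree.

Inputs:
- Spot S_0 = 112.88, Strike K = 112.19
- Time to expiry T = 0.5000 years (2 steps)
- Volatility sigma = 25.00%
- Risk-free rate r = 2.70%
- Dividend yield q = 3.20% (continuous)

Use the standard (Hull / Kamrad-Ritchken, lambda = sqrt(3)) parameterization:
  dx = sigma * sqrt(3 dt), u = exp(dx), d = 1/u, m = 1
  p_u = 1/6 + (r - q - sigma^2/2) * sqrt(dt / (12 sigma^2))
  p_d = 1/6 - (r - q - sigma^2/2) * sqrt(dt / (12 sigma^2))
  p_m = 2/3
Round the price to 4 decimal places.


Answer: Price = V(0,0) = 6.6059

Derivation:
dt = T/N = 0.250000; dx = sigma*sqrt(3*dt) = 0.216506
u = exp(dx) = 1.241731; d = 1/u = 0.805327
p_u = 0.145738, p_m = 0.666667, p_d = 0.187596
Discount per step: exp(-r*dt) = 0.993273
Stock lattice S(k, j) with j the centered position index:
  k=0: S(0,+0) = 112.8800
  k=1: S(1,-1) = 90.9054; S(1,+0) = 112.8800; S(1,+1) = 140.1666
  k=2: S(2,-2) = 73.2086; S(2,-1) = 90.9054; S(2,+0) = 112.8800; S(2,+1) = 140.1666; S(2,+2) = 174.0492
Terminal payoffs V(N, j) = max(K - S_T, 0):
  V(2,-2) = 38.981422; V(2,-1) = 21.284641; V(2,+0) = 0.000000; V(2,+1) = 0.000000; V(2,+2) = 0.000000
Backward induction: V(k, j) = exp(-r*dt) * [p_u * V(k+1, j+1) + p_m * V(k+1, j) + p_d * V(k+1, j-1)]
  V(1,-1) = exp(-r*dt) * [p_u*0.000000 + p_m*21.284641 + p_d*38.981422] = 21.357851
  V(1,+0) = exp(-r*dt) * [p_u*0.000000 + p_m*0.000000 + p_d*21.284641] = 3.966044
  V(1,+1) = exp(-r*dt) * [p_u*0.000000 + p_m*0.000000 + p_d*0.000000] = 0.000000
  V(0,+0) = exp(-r*dt) * [p_u*0.000000 + p_m*3.966044 + p_d*21.357851] = 6.605928


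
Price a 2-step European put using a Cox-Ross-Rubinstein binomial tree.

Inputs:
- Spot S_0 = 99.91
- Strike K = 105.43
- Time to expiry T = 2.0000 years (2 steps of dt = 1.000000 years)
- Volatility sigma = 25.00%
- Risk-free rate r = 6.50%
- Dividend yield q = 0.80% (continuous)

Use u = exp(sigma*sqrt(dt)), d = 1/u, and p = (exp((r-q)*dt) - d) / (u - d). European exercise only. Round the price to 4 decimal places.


Answer: Price = V(0,0) = 10.2287

Derivation:
dt = T/N = 1.000000
u = exp(sigma*sqrt(dt)) = 1.284025; d = 1/u = 0.778801
p = (exp((r-q)*dt) - d) / (u - d) = 0.553922
Discount per step: exp(-r*dt) = 0.937067
Stock lattice S(k, i) with i counting down-moves:
  k=0: S(0,0) = 99.9100
  k=1: S(1,0) = 128.2870; S(1,1) = 77.8100
  k=2: S(2,0) = 164.7237; S(2,1) = 99.9100; S(2,2) = 60.5985
Terminal payoffs V(N, i) = max(K - S_T, 0):
  V(2,0) = 0.000000; V(2,1) = 5.520000; V(2,2) = 44.831522
Backward induction: V(k, i) = exp(-r*dt) * [p * V(k+1, i) + (1-p) * V(k+1, i+1)].
  V(1,0) = exp(-r*dt) * [p*0.000000 + (1-p)*5.520000] = 2.307389
  V(1,1) = exp(-r*dt) * [p*5.520000 + (1-p)*44.831522] = 21.605033
  V(0,0) = exp(-r*dt) * [p*2.307389 + (1-p)*21.605033] = 10.228695


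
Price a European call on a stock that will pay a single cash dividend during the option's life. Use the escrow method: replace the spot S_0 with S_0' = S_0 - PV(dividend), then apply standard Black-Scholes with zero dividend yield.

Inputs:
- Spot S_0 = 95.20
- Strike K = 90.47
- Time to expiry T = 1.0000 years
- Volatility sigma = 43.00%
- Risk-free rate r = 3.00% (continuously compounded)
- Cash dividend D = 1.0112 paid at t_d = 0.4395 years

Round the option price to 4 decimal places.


PV(D) = D * exp(-r * t_d) = 1.0112 * 0.98690154 = 0.99795484
S_0' = S_0 - PV(D) = 95.2000 - 0.99795484 = 94.20204516
d1 = (ln(S_0'/K) + (r + sigma^2/2)*T) / (sigma*sqrt(T)) = 0.37877579
d2 = d1 - sigma*sqrt(T) = -0.05122421
exp(-rT) = 0.97044553
N(d1) = 0.64757282; N(d2) = 0.47957343
C = S_0' * N(d1) - K * exp(-rT) * N(d2) = 94.20204516 * 0.64757282 - 90.4700 * 0.97044553 * 0.47957343 = 18.8980

Answer: Price = 18.8980


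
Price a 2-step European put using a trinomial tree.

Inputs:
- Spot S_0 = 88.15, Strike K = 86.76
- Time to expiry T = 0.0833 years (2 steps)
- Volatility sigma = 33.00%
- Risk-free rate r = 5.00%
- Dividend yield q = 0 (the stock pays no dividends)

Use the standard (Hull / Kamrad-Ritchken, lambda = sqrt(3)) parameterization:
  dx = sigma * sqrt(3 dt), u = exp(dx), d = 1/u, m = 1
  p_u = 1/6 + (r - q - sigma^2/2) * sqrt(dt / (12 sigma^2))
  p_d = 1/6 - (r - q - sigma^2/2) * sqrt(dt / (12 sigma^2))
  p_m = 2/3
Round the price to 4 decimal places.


dt = T/N = 0.041650; dx = sigma*sqrt(3*dt) = 0.116649
u = exp(dx) = 1.123725; d = 1/u = 0.889897
p_u = 0.165872, p_m = 0.666667, p_d = 0.167461
Discount per step: exp(-r*dt) = 0.997920
Stock lattice S(k, j) with j the centered position index:
  k=0: S(0,+0) = 88.1500
  k=1: S(1,-1) = 78.4444; S(1,+0) = 88.1500; S(1,+1) = 99.0564
  k=2: S(2,-2) = 69.8075; S(2,-1) = 78.4444; S(2,+0) = 88.1500; S(2,+1) = 99.0564; S(2,+2) = 111.3122
Terminal payoffs V(N, j) = max(K - S_T, 0):
  V(2,-2) = 16.952508; V(2,-1) = 8.315558; V(2,+0) = 0.000000; V(2,+1) = 0.000000; V(2,+2) = 0.000000
Backward induction: V(k, j) = exp(-r*dt) * [p_u * V(k+1, j+1) + p_m * V(k+1, j) + p_d * V(k+1, j-1)]
  V(1,-1) = exp(-r*dt) * [p_u*0.000000 + p_m*8.315558 + p_d*16.952508] = 8.365153
  V(1,+0) = exp(-r*dt) * [p_u*0.000000 + p_m*0.000000 + p_d*8.315558] = 1.389636
  V(1,+1) = exp(-r*dt) * [p_u*0.000000 + p_m*0.000000 + p_d*0.000000] = 0.000000
  V(0,+0) = exp(-r*dt) * [p_u*0.000000 + p_m*1.389636 + p_d*8.365153] = 2.322420

Answer: Price = V(0,0) = 2.3224


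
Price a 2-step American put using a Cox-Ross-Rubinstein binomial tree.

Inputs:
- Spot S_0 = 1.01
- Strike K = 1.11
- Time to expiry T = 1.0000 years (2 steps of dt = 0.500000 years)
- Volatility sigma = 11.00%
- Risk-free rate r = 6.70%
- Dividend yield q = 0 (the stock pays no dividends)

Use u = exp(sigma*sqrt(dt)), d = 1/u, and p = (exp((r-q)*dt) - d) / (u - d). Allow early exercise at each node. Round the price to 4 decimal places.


Answer: Price = V(0,0) = 0.1000

Derivation:
dt = T/N = 0.500000
u = exp(sigma*sqrt(dt)) = 1.080887; d = 1/u = 0.925166
p = (exp((r-q)*dt) - d) / (u - d) = 0.699338
Discount per step: exp(-r*dt) = 0.967055
Stock lattice S(k, i) with i counting down-moves:
  k=0: S(0,0) = 1.0100
  k=1: S(1,0) = 1.0917; S(1,1) = 0.9344
  k=2: S(2,0) = 1.1800; S(2,1) = 1.0100; S(2,2) = 0.8645
Terminal payoffs V(N, i) = max(K - S_T, 0):
  V(2,0) = 0.000000; V(2,1) = 0.100000; V(2,2) = 0.245508
Backward induction: V(k, i) = exp(-r*dt) * [p * V(k+1, i) + (1-p) * V(k+1, i+1)]; then take max(V_cont, immediate exercise) for American.
  V(1,0) = exp(-r*dt) * [p*0.000000 + (1-p)*0.100000] = 0.029076; exercise = 0.018304; V(1,0) = max -> 0.029076
  V(1,1) = exp(-r*dt) * [p*0.100000 + (1-p)*0.245508] = 0.139013; exercise = 0.175582; V(1,1) = max -> 0.175582
  V(0,0) = exp(-r*dt) * [p*0.029076 + (1-p)*0.175582] = 0.070716; exercise = 0.100000; V(0,0) = max -> 0.100000


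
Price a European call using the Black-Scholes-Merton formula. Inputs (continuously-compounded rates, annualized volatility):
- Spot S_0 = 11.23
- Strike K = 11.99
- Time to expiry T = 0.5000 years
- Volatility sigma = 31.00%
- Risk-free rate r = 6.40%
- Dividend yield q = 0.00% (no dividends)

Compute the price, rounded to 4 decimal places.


Answer: Price = 0.8171

Derivation:
d1 = (ln(S/K) + (r - q + 0.5*sigma^2) * T) / (sigma * sqrt(T)) = -0.04315268
d2 = d1 - sigma * sqrt(T) = -0.26235578
exp(-rT) = 0.96850658; exp(-qT) = 1.00000000
C = S_0 * exp(-qT) * N(d1) - K * exp(-rT) * N(d2)
N(d1) = 0.48278991; N(d2) = 0.39652358
C = 11.2300 * 1.00000000 * 0.48278991 - 11.9900 * 0.96850658 * 0.39652358 = 0.8171


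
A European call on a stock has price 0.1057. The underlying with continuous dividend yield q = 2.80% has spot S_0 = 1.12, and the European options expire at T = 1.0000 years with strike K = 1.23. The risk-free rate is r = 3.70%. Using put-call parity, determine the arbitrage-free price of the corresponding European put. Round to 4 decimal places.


Answer: Put price = 0.2019

Derivation:
Put-call parity: C - P = S_0 * exp(-qT) - K * exp(-rT).
S_0 * exp(-qT) = 1.1200 * 0.97238837 = 1.08907497
K * exp(-rT) = 1.2300 * 0.96367614 = 1.18532165
P = C - S*exp(-qT) + K*exp(-rT)
P = 0.1057 - 1.08907497 + 1.18532165 = 0.2019


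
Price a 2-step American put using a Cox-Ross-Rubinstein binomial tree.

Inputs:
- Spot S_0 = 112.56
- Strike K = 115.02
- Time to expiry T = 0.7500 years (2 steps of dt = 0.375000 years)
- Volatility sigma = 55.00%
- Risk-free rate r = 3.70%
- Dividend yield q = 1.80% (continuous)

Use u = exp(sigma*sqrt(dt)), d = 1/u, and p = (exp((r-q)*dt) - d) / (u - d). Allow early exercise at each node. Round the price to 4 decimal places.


dt = T/N = 0.375000
u = exp(sigma*sqrt(dt)) = 1.400466; d = 1/u = 0.714048
p = (exp((r-q)*dt) - d) / (u - d) = 0.427003
Discount per step: exp(-r*dt) = 0.986221
Stock lattice S(k, i) with i counting down-moves:
  k=0: S(0,0) = 112.5600
  k=1: S(1,0) = 157.6364; S(1,1) = 80.3733
  k=2: S(2,0) = 220.7644; S(2,1) = 112.5600; S(2,2) = 57.3904
Terminal payoffs V(N, i) = max(K - S_T, 0):
  V(2,0) = 0.000000; V(2,1) = 2.460000; V(2,2) = 57.629618
Backward induction: V(k, i) = exp(-r*dt) * [p * V(k+1, i) + (1-p) * V(k+1, i+1)]; then take max(V_cont, immediate exercise) for American.
  V(1,0) = exp(-r*dt) * [p*0.000000 + (1-p)*2.460000] = 1.390150; exercise = 0.000000; V(1,0) = max -> 1.390150
  V(1,1) = exp(-r*dt) * [p*2.460000 + (1-p)*57.629618] = 33.602548; exercise = 34.646737; V(1,1) = max -> 34.646737
  V(0,0) = exp(-r*dt) * [p*1.390150 + (1-p)*34.646737] = 20.164348; exercise = 2.460000; V(0,0) = max -> 20.164348

Answer: Price = V(0,0) = 20.1643


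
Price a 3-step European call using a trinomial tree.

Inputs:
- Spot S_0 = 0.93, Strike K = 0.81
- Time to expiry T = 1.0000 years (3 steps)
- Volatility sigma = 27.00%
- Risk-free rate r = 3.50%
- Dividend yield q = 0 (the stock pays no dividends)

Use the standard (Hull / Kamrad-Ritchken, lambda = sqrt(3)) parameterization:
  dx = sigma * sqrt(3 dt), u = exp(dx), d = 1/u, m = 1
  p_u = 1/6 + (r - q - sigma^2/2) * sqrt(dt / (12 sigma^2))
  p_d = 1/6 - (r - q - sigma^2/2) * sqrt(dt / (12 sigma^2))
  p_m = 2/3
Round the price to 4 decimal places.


Answer: Price = V(0,0) = 0.1871

Derivation:
dt = T/N = 0.333333; dx = sigma*sqrt(3*dt) = 0.270000
u = exp(dx) = 1.309964; d = 1/u = 0.763379
p_u = 0.165772, p_m = 0.666667, p_d = 0.167562
Discount per step: exp(-r*dt) = 0.988401
Stock lattice S(k, j) with j the centered position index:
  k=0: S(0,+0) = 0.9300
  k=1: S(1,-1) = 0.7099; S(1,+0) = 0.9300; S(1,+1) = 1.2183
  k=2: S(2,-2) = 0.5420; S(2,-1) = 0.7099; S(2,+0) = 0.9300; S(2,+1) = 1.2183; S(2,+2) = 1.5959
  k=3: S(3,-3) = 0.4137; S(3,-2) = 0.5420; S(3,-1) = 0.7099; S(3,+0) = 0.9300; S(3,+1) = 1.2183; S(3,+2) = 1.5959; S(3,+3) = 2.0906
Terminal payoffs V(N, j) = max(S_T - K, 0):
  V(3,-3) = 0.000000; V(3,-2) = 0.000000; V(3,-1) = 0.000000; V(3,+0) = 0.120000; V(3,+1) = 0.408267; V(3,+2) = 0.785886; V(3,+3) = 1.280554
Backward induction: V(k, j) = exp(-r*dt) * [p_u * V(k+1, j+1) + p_m * V(k+1, j) + p_d * V(k+1, j-1)]
  V(2,-2) = exp(-r*dt) * [p_u*0.000000 + p_m*0.000000 + p_d*0.000000] = 0.000000
  V(2,-1) = exp(-r*dt) * [p_u*0.120000 + p_m*0.000000 + p_d*0.000000] = 0.019662
  V(2,+0) = exp(-r*dt) * [p_u*0.408267 + p_m*0.120000 + p_d*0.000000] = 0.145966
  V(2,+1) = exp(-r*dt) * [p_u*0.785886 + p_m*0.408267 + p_d*0.120000] = 0.417662
  V(2,+2) = exp(-r*dt) * [p_u*1.280554 + p_m*0.785886 + p_d*0.408267] = 0.795281
  V(1,-1) = exp(-r*dt) * [p_u*0.145966 + p_m*0.019662 + p_d*0.000000] = 0.036872
  V(1,+0) = exp(-r*dt) * [p_u*0.417662 + p_m*0.145966 + p_d*0.019662] = 0.167872
  V(1,+1) = exp(-r*dt) * [p_u*0.795281 + p_m*0.417662 + p_d*0.145966] = 0.429692
  V(0,+0) = exp(-r*dt) * [p_u*0.429692 + p_m*0.167872 + p_d*0.036872] = 0.187128


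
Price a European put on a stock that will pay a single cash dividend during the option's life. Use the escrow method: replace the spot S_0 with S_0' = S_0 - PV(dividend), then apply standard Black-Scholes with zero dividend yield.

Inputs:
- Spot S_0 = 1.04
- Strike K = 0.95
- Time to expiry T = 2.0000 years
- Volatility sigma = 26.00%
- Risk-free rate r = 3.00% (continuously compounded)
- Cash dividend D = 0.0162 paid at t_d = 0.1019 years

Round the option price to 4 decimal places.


Answer: Price = 0.0845

Derivation:
PV(D) = D * exp(-r * t_d) = 0.0162 * 0.99694767 = 0.01615055
S_0' = S_0 - PV(D) = 1.0400 - 0.01615055 = 1.02384945
d1 = (ln(S_0'/K) + (r + sigma^2/2)*T) / (sigma*sqrt(T)) = 0.55062619
d2 = d1 - sigma*sqrt(T) = 0.18293066
exp(-rT) = 0.94176453
N(-d1) = 0.29094498; N(-d2) = 0.42742621
P = K * exp(-rT) * N(-d2) - S_0' * N(-d1) = 0.9500 * 0.94176453 * 0.42742621 - 1.02384945 * 0.29094498 = 0.0845


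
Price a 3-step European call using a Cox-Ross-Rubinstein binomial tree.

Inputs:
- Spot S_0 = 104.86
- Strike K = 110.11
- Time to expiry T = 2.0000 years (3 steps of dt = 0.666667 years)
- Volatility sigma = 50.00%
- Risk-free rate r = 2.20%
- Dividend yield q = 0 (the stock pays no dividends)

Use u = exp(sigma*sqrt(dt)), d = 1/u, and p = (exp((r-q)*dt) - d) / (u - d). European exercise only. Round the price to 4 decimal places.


dt = T/N = 0.666667
u = exp(sigma*sqrt(dt)) = 1.504181; d = 1/u = 0.664814
p = (exp((r-q)*dt) - d) / (u - d) = 0.416934
Discount per step: exp(-r*dt) = 0.985440
Stock lattice S(k, i) with i counting down-moves:
  k=0: S(0,0) = 104.8600
  k=1: S(1,0) = 157.7284; S(1,1) = 69.7124
  k=2: S(2,0) = 237.2520; S(2,1) = 104.8600; S(2,2) = 46.3457
  k=3: S(3,0) = 356.8698; S(3,1) = 157.7284; S(3,2) = 69.7124; S(3,3) = 30.8113
Terminal payoffs V(N, i) = max(S_T - K, 0):
  V(3,0) = 246.759796; V(3,1) = 47.618377; V(3,2) = 0.000000; V(3,3) = 0.000000
Backward induction: V(k, i) = exp(-r*dt) * [p * V(k+1, i) + (1-p) * V(k+1, i+1)].
  V(2,0) = exp(-r*dt) * [p*246.759796 + (1-p)*47.618377] = 128.745124
  V(2,1) = exp(-r*dt) * [p*47.618377 + (1-p)*0.000000] = 19.564680
  V(2,2) = exp(-r*dt) * [p*0.000000 + (1-p)*0.000000] = 0.000000
  V(1,0) = exp(-r*dt) * [p*128.745124 + (1-p)*19.564680] = 64.138146
  V(1,1) = exp(-r*dt) * [p*19.564680 + (1-p)*0.000000] = 8.038424
  V(0,0) = exp(-r*dt) * [p*64.138146 + (1-p)*8.038424] = 30.970747

Answer: Price = V(0,0) = 30.9707


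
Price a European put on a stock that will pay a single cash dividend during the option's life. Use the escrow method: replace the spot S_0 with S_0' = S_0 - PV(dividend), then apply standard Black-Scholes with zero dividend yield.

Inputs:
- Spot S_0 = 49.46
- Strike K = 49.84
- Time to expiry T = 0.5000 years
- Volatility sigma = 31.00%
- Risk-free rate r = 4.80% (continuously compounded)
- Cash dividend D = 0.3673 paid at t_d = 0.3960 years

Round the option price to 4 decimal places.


PV(D) = D * exp(-r * t_d) = 0.3673 * 0.98117151 = 0.36038430
S_0' = S_0 - PV(D) = 49.4600 - 0.36038430 = 49.09961570
d1 = (ln(S_0'/K) + (r + sigma^2/2)*T) / (sigma*sqrt(T)) = 0.15081143
d2 = d1 - sigma*sqrt(T) = -0.06839167
exp(-rT) = 0.97628571
N(-d1) = 0.44006223; N(-d2) = 0.52726307
P = K * exp(-rT) * N(-d2) - S_0' * N(-d1) = 49.8400 * 0.97628571 * 0.52726307 - 49.09961570 * 0.44006223 = 4.0487

Answer: Price = 4.0487


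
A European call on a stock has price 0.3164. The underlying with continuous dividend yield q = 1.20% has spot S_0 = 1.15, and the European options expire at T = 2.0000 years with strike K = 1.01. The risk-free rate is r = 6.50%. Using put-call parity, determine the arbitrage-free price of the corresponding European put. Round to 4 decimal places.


Answer: Put price = 0.0805

Derivation:
Put-call parity: C - P = S_0 * exp(-qT) - K * exp(-rT).
S_0 * exp(-qT) = 1.1500 * 0.97628571 = 1.12272857
K * exp(-rT) = 1.0100 * 0.87809543 = 0.88687639
P = C - S*exp(-qT) + K*exp(-rT)
P = 0.3164 - 1.12272857 + 0.88687639 = 0.0805


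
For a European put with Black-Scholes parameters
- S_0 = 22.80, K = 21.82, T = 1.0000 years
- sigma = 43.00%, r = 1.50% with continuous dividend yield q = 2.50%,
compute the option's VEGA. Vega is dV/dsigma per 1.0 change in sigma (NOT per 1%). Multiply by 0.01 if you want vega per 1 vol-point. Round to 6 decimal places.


d1 = 0.2939152455; d2 = -0.1360847545
phi(d1) = 0.3820775735; exp(-qT) = 0.9753099120; exp(-rT) = 0.9851119396
Vega = S * exp(-qT) * phi(d1) * sqrt(T) = 22.8000 * 0.9753099120 * 0.3820775735 * 1.0000000000 = 8.496284

Answer: Vega = 8.496284


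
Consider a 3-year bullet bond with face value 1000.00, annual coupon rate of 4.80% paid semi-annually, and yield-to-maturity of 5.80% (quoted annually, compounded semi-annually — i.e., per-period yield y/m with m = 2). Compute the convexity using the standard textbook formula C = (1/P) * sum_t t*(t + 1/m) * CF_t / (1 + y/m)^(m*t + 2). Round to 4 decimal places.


Answer: Convexity = 9.1568

Derivation:
Coupon per period c = face * coupon_rate / m = 24.000000
Periods per year m = 2; per-period yield y/m = 0.029000
Number of cashflows N = 6
Cashflows (t years, CF_t, discount factor 1/(1+y/m)^(m*t), PV):
  t = 0.5000: CF_t = 24.000000, DF = 0.971817, PV = 23.323615
  t = 1.0000: CF_t = 24.000000, DF = 0.944429, PV = 22.666293
  t = 1.5000: CF_t = 24.000000, DF = 0.917812, PV = 22.027495
  t = 2.0000: CF_t = 24.000000, DF = 0.891946, PV = 21.406701
  t = 2.5000: CF_t = 24.000000, DF = 0.866808, PV = 20.803402
  t = 3.0000: CF_t = 1024.000000, DF = 0.842379, PV = 862.596533
Price P = sum_t PV_t = 972.824039
Convexity numerator sum_t t*(t + 1/m) * CF_t / (1+y/m)^(m*t + 2):
  t = 0.5000: term = 11.013748
  t = 1.0000: term = 32.110051
  t = 1.5000: term = 62.410207
  t = 2.0000: term = 101.085531
  t = 2.5000: term = 147.355002
  t = 3.0000: term = 8553.941142
Convexity = (1/P) * sum = 8907.915680 / 972.824039 = 9.156759


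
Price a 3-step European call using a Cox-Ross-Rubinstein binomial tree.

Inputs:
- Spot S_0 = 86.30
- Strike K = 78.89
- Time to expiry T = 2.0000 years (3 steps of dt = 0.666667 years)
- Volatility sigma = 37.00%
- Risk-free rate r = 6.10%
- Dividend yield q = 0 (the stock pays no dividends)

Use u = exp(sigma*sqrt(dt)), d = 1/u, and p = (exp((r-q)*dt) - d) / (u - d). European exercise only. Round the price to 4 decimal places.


Answer: Price = V(0,0) = 26.6394

Derivation:
dt = T/N = 0.666667
u = exp(sigma*sqrt(dt)) = 1.352702; d = 1/u = 0.739261
p = (exp((r-q)*dt) - d) / (u - d) = 0.492703
Discount per step: exp(-r*dt) = 0.960149
Stock lattice S(k, i) with i counting down-moves:
  k=0: S(0,0) = 86.3000
  k=1: S(1,0) = 116.7381; S(1,1) = 63.7983
  k=2: S(2,0) = 157.9119; S(2,1) = 86.3000; S(2,2) = 47.1636
  k=3: S(3,0) = 213.6076; S(3,1) = 116.7381; S(3,2) = 63.7983; S(3,3) = 34.8662
Terminal payoffs V(N, i) = max(S_T - K, 0):
  V(3,0) = 134.717625; V(3,1) = 37.848143; V(3,2) = 0.000000; V(3,3) = 0.000000
Backward induction: V(k, i) = exp(-r*dt) * [p * V(k+1, i) + (1-p) * V(k+1, i+1)].
  V(2,0) = exp(-r*dt) * [p*134.717625 + (1-p)*37.848143] = 82.165702
  V(2,1) = exp(-r*dt) * [p*37.848143 + (1-p)*0.000000] = 17.904741
  V(2,2) = exp(-r*dt) * [p*0.000000 + (1-p)*0.000000] = 0.000000
  V(1,0) = exp(-r*dt) * [p*82.165702 + (1-p)*17.904741] = 47.591017
  V(1,1) = exp(-r*dt) * [p*17.904741 + (1-p)*0.000000] = 8.470158
  V(0,0) = exp(-r*dt) * [p*47.591017 + (1-p)*8.470158] = 26.639437


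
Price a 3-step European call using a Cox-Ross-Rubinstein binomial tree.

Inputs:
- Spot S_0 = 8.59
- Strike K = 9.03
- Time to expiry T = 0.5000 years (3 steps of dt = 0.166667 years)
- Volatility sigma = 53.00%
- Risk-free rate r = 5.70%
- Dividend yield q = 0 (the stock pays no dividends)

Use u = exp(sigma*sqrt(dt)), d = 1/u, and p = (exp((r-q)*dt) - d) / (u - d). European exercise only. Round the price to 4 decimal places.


dt = T/N = 0.166667
u = exp(sigma*sqrt(dt)) = 1.241564; d = 1/u = 0.805436
p = (exp((r-q)*dt) - d) / (u - d) = 0.468004
Discount per step: exp(-r*dt) = 0.990545
Stock lattice S(k, i) with i counting down-moves:
  k=0: S(0,0) = 8.5900
  k=1: S(1,0) = 10.6650; S(1,1) = 6.9187
  k=2: S(2,0) = 13.2413; S(2,1) = 8.5900; S(2,2) = 5.5726
  k=3: S(3,0) = 16.4399; S(3,1) = 10.6650; S(3,2) = 6.9187; S(3,3) = 4.4883
Terminal payoffs V(N, i) = max(S_T - K, 0):
  V(3,0) = 7.409936; V(3,1) = 1.635032; V(3,2) = 0.000000; V(3,3) = 0.000000
Backward induction: V(k, i) = exp(-r*dt) * [p * V(k+1, i) + (1-p) * V(k+1, i+1)].
  V(2,0) = exp(-r*dt) * [p*7.409936 + (1-p)*1.635032] = 4.296695
  V(2,1) = exp(-r*dt) * [p*1.635032 + (1-p)*0.000000] = 0.757966
  V(2,2) = exp(-r*dt) * [p*0.000000 + (1-p)*0.000000] = 0.000000
  V(1,0) = exp(-r*dt) * [p*4.296695 + (1-p)*0.757966] = 2.391278
  V(1,1) = exp(-r*dt) * [p*0.757966 + (1-p)*0.000000] = 0.351377
  V(0,0) = exp(-r*dt) * [p*2.391278 + (1-p)*0.351377] = 1.293709

Answer: Price = V(0,0) = 1.2937


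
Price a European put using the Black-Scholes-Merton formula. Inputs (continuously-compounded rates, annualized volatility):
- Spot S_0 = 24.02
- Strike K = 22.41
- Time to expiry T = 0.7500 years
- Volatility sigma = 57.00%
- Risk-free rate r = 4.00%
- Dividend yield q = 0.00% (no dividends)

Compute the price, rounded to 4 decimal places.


d1 = (ln(S/K) + (r - q + 0.5*sigma^2) * T) / (sigma * sqrt(T)) = 0.44813934
d2 = d1 - sigma * sqrt(T) = -0.04549514
exp(-rT) = 0.97044553; exp(-qT) = 1.00000000
P = K * exp(-rT) * N(-d2) - S_0 * exp(-qT) * N(-d1)
N(-d1) = 0.32702632; N(-d2) = 0.51814368
P = 22.4100 * 0.97044553 * 0.51814368 - 24.0200 * 1.00000000 * 0.32702632 = 3.4133

Answer: Price = 3.4133


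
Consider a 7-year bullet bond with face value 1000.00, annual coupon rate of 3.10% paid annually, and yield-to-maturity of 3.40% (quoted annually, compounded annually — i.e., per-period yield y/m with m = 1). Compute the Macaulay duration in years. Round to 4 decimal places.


Answer: Macaulay duration = 6.3926 years

Derivation:
Coupon per period c = face * coupon_rate / m = 31.000000
Periods per year m = 1; per-period yield y/m = 0.034000
Number of cashflows N = 7
Cashflows (t years, CF_t, discount factor 1/(1+y/m)^(m*t), PV):
  t = 1.0000: CF_t = 31.000000, DF = 0.967118, PV = 29.980658
  t = 2.0000: CF_t = 31.000000, DF = 0.935317, PV = 28.994833
  t = 3.0000: CF_t = 31.000000, DF = 0.904562, PV = 28.041425
  t = 4.0000: CF_t = 31.000000, DF = 0.874818, PV = 27.119366
  t = 5.0000: CF_t = 31.000000, DF = 0.846052, PV = 26.227627
  t = 6.0000: CF_t = 31.000000, DF = 0.818233, PV = 25.365210
  t = 7.0000: CF_t = 1031.000000, DF = 0.791327, PV = 815.858597
Price P = sum_t PV_t = 981.587716
Macaulay numerator sum_t t * PV_t:
  t * PV_t at t = 1.0000: 29.980658
  t * PV_t at t = 2.0000: 57.989667
  t * PV_t at t = 3.0000: 84.124275
  t * PV_t at t = 4.0000: 108.477466
  t * PV_t at t = 5.0000: 131.138135
  t * PV_t at t = 6.0000: 152.191260
  t * PV_t at t = 7.0000: 5711.010176
Macaulay duration D = (sum_t t * PV_t) / P = 6274.911635 / 981.587716 = 6.392614


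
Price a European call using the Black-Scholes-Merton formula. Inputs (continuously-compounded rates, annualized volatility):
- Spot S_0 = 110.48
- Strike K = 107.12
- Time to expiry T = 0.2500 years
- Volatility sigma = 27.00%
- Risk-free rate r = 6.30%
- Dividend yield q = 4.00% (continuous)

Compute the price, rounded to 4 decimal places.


d1 = (ln(S/K) + (r - q + 0.5*sigma^2) * T) / (sigma * sqrt(T)) = 0.33886895
d2 = d1 - sigma * sqrt(T) = 0.20386895
exp(-rT) = 0.98437338; exp(-qT) = 0.99004983
C = S_0 * exp(-qT) * N(d1) - K * exp(-rT) * N(d2)
N(d1) = 0.63264577; N(d2) = 0.58077204
C = 110.4800 * 0.99004983 * 0.63264577 - 107.1200 * 0.98437338 * 0.58077204 = 7.9591

Answer: Price = 7.9591


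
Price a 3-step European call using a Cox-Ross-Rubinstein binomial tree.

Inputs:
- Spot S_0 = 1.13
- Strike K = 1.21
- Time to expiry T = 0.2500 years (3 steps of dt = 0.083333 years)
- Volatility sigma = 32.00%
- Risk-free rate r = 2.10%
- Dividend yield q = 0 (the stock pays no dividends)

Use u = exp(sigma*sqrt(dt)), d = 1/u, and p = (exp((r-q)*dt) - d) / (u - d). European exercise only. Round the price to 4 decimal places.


Answer: Price = V(0,0) = 0.0428

Derivation:
dt = T/N = 0.083333
u = exp(sigma*sqrt(dt)) = 1.096777; d = 1/u = 0.911762
p = (exp((r-q)*dt) - d) / (u - d) = 0.486389
Discount per step: exp(-r*dt) = 0.998252
Stock lattice S(k, i) with i counting down-moves:
  k=0: S(0,0) = 1.1300
  k=1: S(1,0) = 1.2394; S(1,1) = 1.0303
  k=2: S(2,0) = 1.3593; S(2,1) = 1.1300; S(2,2) = 0.9394
  k=3: S(3,0) = 1.4908; S(3,1) = 1.2394; S(3,2) = 1.0303; S(3,3) = 0.8565
Terminal payoffs V(N, i) = max(S_T - K, 0):
  V(3,0) = 0.280849; V(3,1) = 0.029358; V(3,2) = 0.000000; V(3,3) = 0.000000
Backward induction: V(k, i) = exp(-r*dt) * [p * V(k+1, i) + (1-p) * V(k+1, i+1)].
  V(2,0) = exp(-r*dt) * [p*0.280849 + (1-p)*0.029358] = 0.151415
  V(2,1) = exp(-r*dt) * [p*0.029358 + (1-p)*0.000000] = 0.014255
  V(2,2) = exp(-r*dt) * [p*0.000000 + (1-p)*0.000000] = 0.000000
  V(1,0) = exp(-r*dt) * [p*0.151415 + (1-p)*0.014255] = 0.080827
  V(1,1) = exp(-r*dt) * [p*0.014255 + (1-p)*0.000000] = 0.006921
  V(0,0) = exp(-r*dt) * [p*0.080827 + (1-p)*0.006921] = 0.042793


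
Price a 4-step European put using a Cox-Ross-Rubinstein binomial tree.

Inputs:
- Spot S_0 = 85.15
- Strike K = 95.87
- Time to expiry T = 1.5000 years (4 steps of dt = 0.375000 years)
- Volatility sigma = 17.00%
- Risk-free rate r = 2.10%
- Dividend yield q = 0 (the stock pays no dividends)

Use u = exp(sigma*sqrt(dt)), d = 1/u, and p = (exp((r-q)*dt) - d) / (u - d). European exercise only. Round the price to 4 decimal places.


Answer: Price = V(0,0) = 12.2416

Derivation:
dt = T/N = 0.375000
u = exp(sigma*sqrt(dt)) = 1.109715; d = 1/u = 0.901132
p = (exp((r-q)*dt) - d) / (u - d) = 0.511901
Discount per step: exp(-r*dt) = 0.992156
Stock lattice S(k, i) with i counting down-moves:
  k=0: S(0,0) = 85.1500
  k=1: S(1,0) = 94.4922; S(1,1) = 76.7314
  k=2: S(2,0) = 104.8595; S(2,1) = 85.1500; S(2,2) = 69.1451
  k=3: S(3,0) = 116.3641; S(3,1) = 94.4922; S(3,2) = 76.7314; S(3,3) = 62.3089
  k=4: S(4,0) = 129.1310; S(4,1) = 104.8595; S(4,2) = 85.1500; S(4,3) = 69.1451; S(4,4) = 56.1486
Terminal payoffs V(N, i) = max(K - S_T, 0):
  V(4,0) = 0.000000; V(4,1) = 0.000000; V(4,2) = 10.720000; V(4,3) = 26.724860; V(4,4) = 39.721434
Backward induction: V(k, i) = exp(-r*dt) * [p * V(k+1, i) + (1-p) * V(k+1, i+1)].
  V(3,0) = exp(-r*dt) * [p*0.000000 + (1-p)*0.000000] = 0.000000
  V(3,1) = exp(-r*dt) * [p*0.000000 + (1-p)*10.720000] = 5.191373
  V(3,2) = exp(-r*dt) * [p*10.720000 + (1-p)*26.724860] = 18.386582
  V(3,3) = exp(-r*dt) * [p*26.724860 + (1-p)*39.721434] = 32.809077
  V(2,0) = exp(-r*dt) * [p*0.000000 + (1-p)*5.191373] = 2.514025
  V(2,1) = exp(-r*dt) * [p*5.191373 + (1-p)*18.386582] = 11.540693
  V(2,2) = exp(-r*dt) * [p*18.386582 + (1-p)*32.809077] = 25.226736
  V(1,0) = exp(-r*dt) * [p*2.514025 + (1-p)*11.540693] = 6.865648
  V(1,1) = exp(-r*dt) * [p*11.540693 + (1-p)*25.226736] = 18.077905
  V(0,0) = exp(-r*dt) * [p*6.865648 + (1-p)*18.077905] = 12.241551


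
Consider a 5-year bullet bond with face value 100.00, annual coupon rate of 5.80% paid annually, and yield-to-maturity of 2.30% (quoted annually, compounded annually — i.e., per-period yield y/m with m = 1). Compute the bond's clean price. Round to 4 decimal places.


Coupon per period c = face * coupon_rate / m = 5.800000
Periods per year m = 1; per-period yield y/m = 0.023000
Number of cashflows N = 5
Cashflows (t years, CF_t, discount factor 1/(1+y/m)^(m*t), PV):
  t = 1.0000: CF_t = 5.800000, DF = 0.977517, PV = 5.669599
  t = 2.0000: CF_t = 5.800000, DF = 0.955540, PV = 5.542130
  t = 3.0000: CF_t = 5.800000, DF = 0.934056, PV = 5.417527
  t = 4.0000: CF_t = 5.800000, DF = 0.913056, PV = 5.295725
  t = 5.0000: CF_t = 105.800000, DF = 0.892528, PV = 94.429458
Price P = sum_t PV_t = 116.354440

Answer: Price = 116.3544


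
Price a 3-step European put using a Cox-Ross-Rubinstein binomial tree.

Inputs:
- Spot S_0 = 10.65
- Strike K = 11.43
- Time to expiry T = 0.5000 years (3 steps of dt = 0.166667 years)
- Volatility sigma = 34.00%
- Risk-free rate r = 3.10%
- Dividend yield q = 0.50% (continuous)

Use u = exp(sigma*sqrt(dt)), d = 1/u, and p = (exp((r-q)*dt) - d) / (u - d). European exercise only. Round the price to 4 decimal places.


Answer: Price = V(0,0) = 1.4337

Derivation:
dt = T/N = 0.166667
u = exp(sigma*sqrt(dt)) = 1.148899; d = 1/u = 0.870398
p = (exp((r-q)*dt) - d) / (u - d) = 0.480948
Discount per step: exp(-r*dt) = 0.994847
Stock lattice S(k, i) with i counting down-moves:
  k=0: S(0,0) = 10.6500
  k=1: S(1,0) = 12.2358; S(1,1) = 9.2697
  k=2: S(2,0) = 14.0577; S(2,1) = 10.6500; S(2,2) = 8.0684
  k=3: S(3,0) = 16.1509; S(3,1) = 12.2358; S(3,2) = 9.2697; S(3,3) = 7.0227
Terminal payoffs V(N, i) = max(K - S_T, 0):
  V(3,0) = 0.000000; V(3,1) = 0.000000; V(3,2) = 2.160259; V(3,3) = 4.407308
Backward induction: V(k, i) = exp(-r*dt) * [p * V(k+1, i) + (1-p) * V(k+1, i+1)].
  V(2,0) = exp(-r*dt) * [p*0.000000 + (1-p)*0.000000] = 0.000000
  V(2,1) = exp(-r*dt) * [p*0.000000 + (1-p)*2.160259] = 1.115509
  V(2,2) = exp(-r*dt) * [p*2.160259 + (1-p)*4.407308] = 3.309452
  V(1,0) = exp(-r*dt) * [p*0.000000 + (1-p)*1.115509] = 0.576024
  V(1,1) = exp(-r*dt) * [p*1.115509 + (1-p)*3.309452] = 2.242663
  V(0,0) = exp(-r*dt) * [p*0.576024 + (1-p)*2.242663] = 1.433670


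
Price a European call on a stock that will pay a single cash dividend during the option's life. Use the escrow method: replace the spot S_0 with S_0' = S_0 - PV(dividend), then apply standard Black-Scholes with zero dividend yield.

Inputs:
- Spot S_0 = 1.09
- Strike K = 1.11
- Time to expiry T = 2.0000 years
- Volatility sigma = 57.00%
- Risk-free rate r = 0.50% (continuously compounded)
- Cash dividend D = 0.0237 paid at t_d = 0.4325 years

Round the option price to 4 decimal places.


Answer: Price = 0.3229

Derivation:
PV(D) = D * exp(-r * t_d) = 0.0237 * 0.99783984 = 0.02364880
S_0' = S_0 - PV(D) = 1.0900 - 0.02364880 = 1.06635120
d1 = (ln(S_0'/K) + (r + sigma^2/2)*T) / (sigma*sqrt(T)) = 0.36568921
d2 = d1 - sigma*sqrt(T) = -0.44041252
exp(-rT) = 0.99004983
N(d1) = 0.64270150; N(d2) = 0.32981918
C = S_0' * N(d1) - K * exp(-rT) * N(d2) = 1.06635120 * 0.64270150 - 1.1100 * 0.99004983 * 0.32981918 = 0.3229


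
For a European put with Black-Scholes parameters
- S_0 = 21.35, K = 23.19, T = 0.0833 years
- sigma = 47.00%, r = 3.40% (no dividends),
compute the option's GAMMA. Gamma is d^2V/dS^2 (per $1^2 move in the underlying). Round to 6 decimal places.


Answer: Gamma = 0.120285

Derivation:
d1 = -0.5207271318; d2 = -0.6563773068
phi(d1) = 0.3483606776; exp(-qT) = 1.0000000000; exp(-rT) = 0.9971718069
Gamma = exp(-qT) * phi(d1) / (S * sigma * sqrt(T)) = 1.0000000000 * 0.3483606776 / (21.3500 * 0.4700 * 0.2886173938) = 0.120285


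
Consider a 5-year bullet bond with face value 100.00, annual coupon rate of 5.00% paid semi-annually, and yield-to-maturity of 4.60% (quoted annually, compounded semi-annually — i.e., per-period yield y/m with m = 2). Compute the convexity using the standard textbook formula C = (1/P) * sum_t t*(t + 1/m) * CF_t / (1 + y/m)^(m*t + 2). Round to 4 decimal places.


Answer: Convexity = 22.7363

Derivation:
Coupon per period c = face * coupon_rate / m = 2.500000
Periods per year m = 2; per-period yield y/m = 0.023000
Number of cashflows N = 10
Cashflows (t years, CF_t, discount factor 1/(1+y/m)^(m*t), PV):
  t = 0.5000: CF_t = 2.500000, DF = 0.977517, PV = 2.443793
  t = 1.0000: CF_t = 2.500000, DF = 0.955540, PV = 2.388849
  t = 1.5000: CF_t = 2.500000, DF = 0.934056, PV = 2.335141
  t = 2.0000: CF_t = 2.500000, DF = 0.913056, PV = 2.282640
  t = 2.5000: CF_t = 2.500000, DF = 0.892528, PV = 2.231320
  t = 3.0000: CF_t = 2.500000, DF = 0.872461, PV = 2.181153
  t = 3.5000: CF_t = 2.500000, DF = 0.852846, PV = 2.132115
  t = 4.0000: CF_t = 2.500000, DF = 0.833671, PV = 2.084179
  t = 4.5000: CF_t = 2.500000, DF = 0.814928, PV = 2.037320
  t = 5.0000: CF_t = 102.500000, DF = 0.796606, PV = 81.652132
Price P = sum_t PV_t = 101.768642
Convexity numerator sum_t t*(t + 1/m) * CF_t / (1+y/m)^(m*t + 2):
  t = 0.5000: term = 1.167570
  t = 1.0000: term = 3.423960
  t = 1.5000: term = 6.693960
  t = 2.0000: term = 10.905767
  t = 2.5000: term = 15.990861
  t = 3.0000: term = 21.883876
  t = 3.5000: term = 28.522484
  t = 4.0000: term = 35.847277
  t = 4.5000: term = 43.801659
  t = 5.0000: term = 2145.600959
Convexity = (1/P) * sum = 2313.838373 / 101.768642 = 22.736261
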